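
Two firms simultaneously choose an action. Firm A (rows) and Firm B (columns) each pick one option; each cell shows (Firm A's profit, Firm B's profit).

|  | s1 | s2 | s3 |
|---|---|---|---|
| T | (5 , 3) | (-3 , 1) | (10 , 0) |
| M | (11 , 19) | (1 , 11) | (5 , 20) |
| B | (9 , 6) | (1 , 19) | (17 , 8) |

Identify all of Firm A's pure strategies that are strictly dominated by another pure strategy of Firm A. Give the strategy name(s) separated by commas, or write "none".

B strictly dominates T — s1: 9>5, s2: 1>-3, s3: 17>10.
Nothing dominates M: T at s1 (11>5); B at s1 (11>9).
Nothing dominates B: T at s1 (9>5); M at s2 (1=1).

T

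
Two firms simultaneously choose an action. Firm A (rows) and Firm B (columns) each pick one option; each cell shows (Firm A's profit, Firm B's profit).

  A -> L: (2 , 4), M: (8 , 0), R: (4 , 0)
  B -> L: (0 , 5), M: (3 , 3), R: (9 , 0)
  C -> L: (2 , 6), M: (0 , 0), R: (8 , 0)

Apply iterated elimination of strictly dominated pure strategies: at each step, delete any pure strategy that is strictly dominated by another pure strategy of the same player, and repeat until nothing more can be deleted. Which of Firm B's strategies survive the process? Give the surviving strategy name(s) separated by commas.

L

Column M is eliminated: L beats it against every remaining row (A: 4>0, B: 5>3, C: 6>0).
Firm B's strategy R is strictly dominated by L (A: 4>0, B: 5>0, C: 6>0) and is removed.
Row B is eliminated: A beats it against every remaining column (L: 2>0).
Among the remaining strategies, none is strictly dominated by another pure strategy of the same player, so the elimination stops.
Surviving strategies — Firm A: {A, C}; Firm B: {L}.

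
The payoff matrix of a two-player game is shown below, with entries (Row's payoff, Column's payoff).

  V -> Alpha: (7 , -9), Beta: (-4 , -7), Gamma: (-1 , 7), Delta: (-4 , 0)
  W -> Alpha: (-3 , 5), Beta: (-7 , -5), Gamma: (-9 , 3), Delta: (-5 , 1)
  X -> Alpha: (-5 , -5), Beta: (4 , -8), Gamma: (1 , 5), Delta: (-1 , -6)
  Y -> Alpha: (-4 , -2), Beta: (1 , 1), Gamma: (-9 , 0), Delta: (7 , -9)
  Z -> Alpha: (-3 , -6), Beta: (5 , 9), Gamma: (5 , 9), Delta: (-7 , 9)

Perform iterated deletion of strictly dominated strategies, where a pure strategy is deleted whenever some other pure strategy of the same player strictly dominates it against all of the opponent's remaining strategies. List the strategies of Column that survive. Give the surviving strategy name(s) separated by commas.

Row's strategy W is strictly dominated by V (Alpha: 7>-3, Beta: -4>-7, Gamma: -1>-9, Delta: -4>-5) and is removed.
Column Alpha is eliminated: Gamma beats it against every remaining row (V: 7>-9, X: 5>-5, Y: 0>-2, Z: 9>-6).
For Row, X strictly dominates V on the remaining columns (Beta: 4>-4, Gamma: 1>-1, Delta: -1>-4); eliminate V.
Among the remaining strategies, none is strictly dominated by another pure strategy of the same player, so the elimination stops.
Surviving strategies — Row: {X, Y, Z}; Column: {Beta, Gamma, Delta}.

Beta, Gamma, Delta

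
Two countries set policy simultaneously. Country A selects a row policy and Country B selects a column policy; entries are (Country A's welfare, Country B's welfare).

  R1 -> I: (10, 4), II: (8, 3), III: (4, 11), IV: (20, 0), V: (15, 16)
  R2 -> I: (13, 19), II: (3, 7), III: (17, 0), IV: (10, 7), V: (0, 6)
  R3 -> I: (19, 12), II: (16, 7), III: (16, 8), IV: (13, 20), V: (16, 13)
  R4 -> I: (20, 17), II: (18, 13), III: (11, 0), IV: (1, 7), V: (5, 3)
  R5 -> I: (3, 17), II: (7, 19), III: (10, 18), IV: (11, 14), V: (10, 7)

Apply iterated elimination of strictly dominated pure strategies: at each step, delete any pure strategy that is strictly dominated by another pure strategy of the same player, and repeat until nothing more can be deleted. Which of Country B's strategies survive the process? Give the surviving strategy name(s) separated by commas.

For Country A, R3 strictly dominates R5 on the remaining columns (I: 19>3, II: 16>7, III: 16>10, IV: 13>11, V: 16>10); eliminate R5.
For Country B, I strictly dominates II on the remaining rows (R1: 4>3, R2: 19>7, R3: 12>7, R4: 17>13); eliminate II.
For Country B, V strictly dominates III on the remaining rows (R1: 16>11, R2: 6>0, R3: 13>8, R4: 3>0); eliminate III.
For Country A, R3 strictly dominates R2 on the remaining columns (I: 19>13, IV: 13>10, V: 16>0); eliminate R2.
Among the remaining strategies, none is strictly dominated by another pure strategy of the same player, so the elimination stops.
Surviving strategies — Country A: {R1, R3, R4}; Country B: {I, IV, V}.

I, IV, V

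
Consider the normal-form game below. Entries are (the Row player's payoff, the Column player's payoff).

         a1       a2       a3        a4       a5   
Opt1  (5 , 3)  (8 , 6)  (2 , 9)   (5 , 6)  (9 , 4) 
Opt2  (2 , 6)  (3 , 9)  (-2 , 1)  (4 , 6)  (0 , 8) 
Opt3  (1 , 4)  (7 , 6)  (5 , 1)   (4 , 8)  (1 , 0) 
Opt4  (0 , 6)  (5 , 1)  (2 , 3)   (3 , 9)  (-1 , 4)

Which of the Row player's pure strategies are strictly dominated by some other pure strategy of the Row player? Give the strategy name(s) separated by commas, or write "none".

Opt2, Opt4

Opt1 is not dominated — it holds its own against Opt2 at a1 (5>2); Opt3 at a1 (5>1); Opt4 at a1 (5>0).
Opt2: dominated, since Opt1 does at least as well everywhere (a1: 5>2, a2: 8>3, a3: 2>-2, a4: 5>4, a5: 9>0).
Opt3 is not dominated — it holds its own against Opt1 at a3 (5>2); Opt2 at a2 (7>3); Opt4 at a1 (1>0).
Opt3 strictly dominates Opt4 — a1: 1>0, a2: 7>5, a3: 5>2, a4: 4>3, a5: 1>-1.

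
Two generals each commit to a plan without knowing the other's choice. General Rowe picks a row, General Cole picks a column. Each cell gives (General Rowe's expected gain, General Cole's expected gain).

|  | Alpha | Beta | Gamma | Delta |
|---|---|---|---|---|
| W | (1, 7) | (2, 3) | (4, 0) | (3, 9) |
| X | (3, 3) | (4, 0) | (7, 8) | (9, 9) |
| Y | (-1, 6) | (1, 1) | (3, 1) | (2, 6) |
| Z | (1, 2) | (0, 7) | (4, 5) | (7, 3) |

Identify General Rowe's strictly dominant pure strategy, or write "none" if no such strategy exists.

X

X vs W: Alpha: 3>1, Beta: 4>2, Gamma: 7>4, Delta: 9>3.
X vs Y: Alpha: 3>-1, Beta: 4>1, Gamma: 7>3, Delta: 9>2.
X vs Z: Alpha: 3>1, Beta: 4>0, Gamma: 7>4, Delta: 9>7.
X strictly beats every other strategy against every opponent action, so it is strictly dominant.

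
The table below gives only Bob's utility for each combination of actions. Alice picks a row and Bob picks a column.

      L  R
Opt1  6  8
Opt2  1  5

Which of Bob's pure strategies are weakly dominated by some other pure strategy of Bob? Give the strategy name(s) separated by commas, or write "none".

R weakly dominates L — Opt1: 8>6, Opt2: 5>1.
R: no other strategy beats it everywhere (L at Opt1 (8>6)).

L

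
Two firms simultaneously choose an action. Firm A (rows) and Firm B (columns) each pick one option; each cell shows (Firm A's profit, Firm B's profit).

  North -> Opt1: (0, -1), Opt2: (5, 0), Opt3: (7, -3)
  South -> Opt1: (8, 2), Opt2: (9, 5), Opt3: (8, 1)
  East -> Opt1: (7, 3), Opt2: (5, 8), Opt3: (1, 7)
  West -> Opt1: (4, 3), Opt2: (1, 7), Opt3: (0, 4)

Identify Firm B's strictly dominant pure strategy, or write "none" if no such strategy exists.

Opt2

Opt2 vs Opt1: North: 0>-1, South: 5>2, East: 8>3, West: 7>3.
Opt2 vs Opt3: North: 0>-3, South: 5>1, East: 8>7, West: 7>4.
Opt2 strictly beats every other strategy against every opponent action, so it is strictly dominant.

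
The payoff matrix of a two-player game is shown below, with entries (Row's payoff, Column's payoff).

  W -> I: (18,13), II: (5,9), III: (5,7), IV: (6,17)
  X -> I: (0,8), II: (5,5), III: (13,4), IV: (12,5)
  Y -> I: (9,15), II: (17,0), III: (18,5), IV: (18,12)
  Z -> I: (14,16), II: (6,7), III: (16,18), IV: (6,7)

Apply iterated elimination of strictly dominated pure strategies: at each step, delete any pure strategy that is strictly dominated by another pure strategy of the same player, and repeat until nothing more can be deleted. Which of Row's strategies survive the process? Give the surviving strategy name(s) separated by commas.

W, Y, Z

Row's strategy X is strictly dominated by Y (I: 9>0, II: 17>5, III: 18>13, IV: 18>12) and is removed.
Column II is eliminated: I beats it against every remaining row (W: 13>9, Y: 15>0, Z: 16>7).
Among the remaining strategies, none is strictly dominated by another pure strategy of the same player, so the elimination stops.
Surviving strategies — Row: {W, Y, Z}; Column: {I, III, IV}.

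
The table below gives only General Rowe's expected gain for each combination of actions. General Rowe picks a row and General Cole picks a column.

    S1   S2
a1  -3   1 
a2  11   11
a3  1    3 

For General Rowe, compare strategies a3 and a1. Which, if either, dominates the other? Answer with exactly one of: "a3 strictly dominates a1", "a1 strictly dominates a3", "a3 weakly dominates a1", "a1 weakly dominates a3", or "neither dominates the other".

Compare a3 to a1 across each choice by General Cole: S1: 1>-3, S2: 3>1.
a3 gives a strictly higher payoff against each choice by General Cole, so a3 strictly dominates a1.

a3 strictly dominates a1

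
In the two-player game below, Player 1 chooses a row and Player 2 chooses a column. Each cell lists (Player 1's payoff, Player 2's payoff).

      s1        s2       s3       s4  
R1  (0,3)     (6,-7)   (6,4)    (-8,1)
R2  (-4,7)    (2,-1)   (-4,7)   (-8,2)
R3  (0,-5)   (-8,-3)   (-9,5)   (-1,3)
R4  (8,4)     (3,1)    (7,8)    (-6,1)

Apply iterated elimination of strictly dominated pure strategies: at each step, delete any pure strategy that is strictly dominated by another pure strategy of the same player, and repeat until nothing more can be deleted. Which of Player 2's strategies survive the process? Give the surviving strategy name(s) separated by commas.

s3

Row R2 is eliminated: R4 beats it against every remaining column (s1: 8>-4, s2: 3>2, s3: 7>-4, s4: -6>-8).
Column s1 is eliminated: s3 beats it against every remaining row (R1: 4>3, R3: 5>-5, R4: 8>4).
Column s2 is eliminated: s3 beats it against every remaining row (R1: 4>-7, R3: 5>-3, R4: 8>1).
For Player 1, R4 strictly dominates R1 on the remaining columns (s3: 7>6, s4: -6>-8); eliminate R1.
Player 2's strategy s4 is strictly dominated by s3 (R3: 5>3, R4: 8>1) and is removed.
Row R3 is eliminated: R4 beats it against every remaining column (s3: 7>-9).
Among the remaining strategies, none is strictly dominated by another pure strategy of the same player, so the elimination stops.
Surviving strategies — Player 1: {R4}; Player 2: {s3}.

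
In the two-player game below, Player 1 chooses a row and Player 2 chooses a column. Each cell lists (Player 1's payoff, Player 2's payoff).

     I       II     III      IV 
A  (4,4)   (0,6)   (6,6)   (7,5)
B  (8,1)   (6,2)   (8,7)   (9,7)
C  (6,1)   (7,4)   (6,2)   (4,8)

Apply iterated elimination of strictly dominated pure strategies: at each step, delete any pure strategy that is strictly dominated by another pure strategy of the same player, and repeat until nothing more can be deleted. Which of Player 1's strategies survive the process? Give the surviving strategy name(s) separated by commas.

B

For Player 1, B strictly dominates A on the remaining columns (I: 8>4, II: 6>0, III: 8>6, IV: 9>7); eliminate A.
Player 2's strategy I is strictly dominated by II (B: 2>1, C: 4>1) and is removed.
Player 2's strategy II is strictly dominated by IV (B: 7>2, C: 8>4) and is removed.
Player 1's strategy C is strictly dominated by B (III: 8>6, IV: 9>4) and is removed.
Among the remaining strategies, none is strictly dominated by another pure strategy of the same player, so the elimination stops.
Surviving strategies — Player 1: {B}; Player 2: {III, IV}.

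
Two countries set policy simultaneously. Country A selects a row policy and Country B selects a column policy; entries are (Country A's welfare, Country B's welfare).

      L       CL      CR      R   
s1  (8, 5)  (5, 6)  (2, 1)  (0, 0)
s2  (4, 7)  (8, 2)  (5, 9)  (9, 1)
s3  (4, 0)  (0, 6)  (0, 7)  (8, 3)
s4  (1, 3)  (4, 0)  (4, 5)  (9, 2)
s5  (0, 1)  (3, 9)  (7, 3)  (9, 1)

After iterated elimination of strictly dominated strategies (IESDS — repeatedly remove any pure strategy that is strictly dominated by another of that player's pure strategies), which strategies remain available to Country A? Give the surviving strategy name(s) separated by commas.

For Country B, CR strictly dominates R on the remaining rows (s1: 1>0, s2: 9>1, s3: 7>3, s4: 5>2, s5: 3>1); eliminate R.
For Country A, s1 strictly dominates s3 on the remaining columns (L: 8>4, CL: 5>0, CR: 2>0); eliminate s3.
Country A's strategy s4 is strictly dominated by s2 (L: 4>1, CL: 8>4, CR: 5>4) and is removed.
Among the remaining strategies, none is strictly dominated by another pure strategy of the same player, so the elimination stops.
Surviving strategies — Country A: {s1, s2, s5}; Country B: {L, CL, CR}.

s1, s2, s5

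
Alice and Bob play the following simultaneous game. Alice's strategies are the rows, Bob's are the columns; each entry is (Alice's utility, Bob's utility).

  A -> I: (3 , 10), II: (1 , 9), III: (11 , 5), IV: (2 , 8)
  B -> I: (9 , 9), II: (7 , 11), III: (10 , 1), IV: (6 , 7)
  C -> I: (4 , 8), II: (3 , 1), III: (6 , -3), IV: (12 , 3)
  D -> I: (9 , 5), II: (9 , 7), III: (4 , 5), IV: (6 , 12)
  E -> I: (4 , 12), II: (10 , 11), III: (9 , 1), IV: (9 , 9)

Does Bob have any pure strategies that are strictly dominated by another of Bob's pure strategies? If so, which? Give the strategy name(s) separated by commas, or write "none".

III

Nothing dominates I: II at A (10>9); III at A (10>5); IV at A (10>8).
II is not dominated — it holds its own against I at B (11>9); III at A (9>5); IV at A (9>8).
III is strictly dominated by II (A: 9>5, B: 11>1, C: 1>-3, D: 7>5, E: 11>1).
IV is not dominated — it holds its own against I at D (12>5); II at C (3>1); III at A (8>5).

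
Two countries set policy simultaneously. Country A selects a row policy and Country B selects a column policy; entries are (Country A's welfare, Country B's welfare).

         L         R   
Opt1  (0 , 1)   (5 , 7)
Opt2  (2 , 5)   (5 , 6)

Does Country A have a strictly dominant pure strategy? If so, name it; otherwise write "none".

none

Opt1 fails to dominate Opt2 at L (0<2).
Opt2 fails to dominate Opt1 at R (5=5).
No single strategy dominates all the others.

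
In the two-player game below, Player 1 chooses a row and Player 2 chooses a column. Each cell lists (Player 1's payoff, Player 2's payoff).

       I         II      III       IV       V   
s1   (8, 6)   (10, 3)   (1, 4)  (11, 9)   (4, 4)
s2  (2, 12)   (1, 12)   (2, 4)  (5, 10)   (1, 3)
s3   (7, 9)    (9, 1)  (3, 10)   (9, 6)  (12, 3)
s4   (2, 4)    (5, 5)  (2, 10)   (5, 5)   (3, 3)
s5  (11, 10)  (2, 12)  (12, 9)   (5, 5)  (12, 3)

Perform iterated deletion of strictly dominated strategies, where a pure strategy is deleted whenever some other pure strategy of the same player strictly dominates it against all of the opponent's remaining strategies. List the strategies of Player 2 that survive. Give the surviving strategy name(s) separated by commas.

I, II, III, IV

Row s2 is eliminated: s3 beats it against every remaining column (I: 7>2, II: 9>1, III: 3>2, IV: 9>5, V: 12>1).
For Player 1, s3 strictly dominates s4 on the remaining columns (I: 7>2, II: 9>5, III: 3>2, IV: 9>5, V: 12>3); eliminate s4.
For Player 2, I strictly dominates V on the remaining rows (s1: 6>4, s3: 9>3, s5: 10>3); eliminate V.
Among the remaining strategies, none is strictly dominated by another pure strategy of the same player, so the elimination stops.
Surviving strategies — Player 1: {s1, s3, s5}; Player 2: {I, II, III, IV}.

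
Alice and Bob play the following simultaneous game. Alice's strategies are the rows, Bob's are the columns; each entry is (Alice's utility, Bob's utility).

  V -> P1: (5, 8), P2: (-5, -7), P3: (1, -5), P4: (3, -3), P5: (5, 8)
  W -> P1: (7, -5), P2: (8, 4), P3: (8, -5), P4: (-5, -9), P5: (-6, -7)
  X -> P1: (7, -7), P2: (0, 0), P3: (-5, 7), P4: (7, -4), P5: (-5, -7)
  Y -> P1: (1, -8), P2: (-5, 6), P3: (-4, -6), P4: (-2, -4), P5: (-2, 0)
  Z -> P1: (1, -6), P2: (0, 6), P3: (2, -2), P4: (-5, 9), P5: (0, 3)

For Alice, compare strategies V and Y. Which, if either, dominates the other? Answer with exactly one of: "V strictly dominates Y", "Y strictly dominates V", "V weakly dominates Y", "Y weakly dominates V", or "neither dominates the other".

Compare V to Y across each choice by Bob: P1: 5>1, P2: -5=-5, P3: 1>-4, P4: 3>-2, P5: 5>-2.
V is at least as good everywhere and strictly better somewhere (tied only at P2), so V weakly but not strictly dominates Y.

V weakly dominates Y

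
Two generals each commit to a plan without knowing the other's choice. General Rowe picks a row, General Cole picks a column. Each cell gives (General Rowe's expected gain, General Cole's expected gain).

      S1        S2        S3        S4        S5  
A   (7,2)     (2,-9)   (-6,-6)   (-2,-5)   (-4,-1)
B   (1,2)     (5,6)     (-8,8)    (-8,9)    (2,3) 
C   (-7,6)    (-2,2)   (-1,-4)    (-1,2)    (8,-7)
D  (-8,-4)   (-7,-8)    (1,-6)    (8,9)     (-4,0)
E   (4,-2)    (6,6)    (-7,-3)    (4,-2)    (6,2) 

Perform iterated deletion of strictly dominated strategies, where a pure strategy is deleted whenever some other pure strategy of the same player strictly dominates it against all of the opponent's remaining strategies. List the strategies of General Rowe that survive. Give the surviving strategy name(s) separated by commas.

A, C, D, E

Row B is eliminated: E beats it against every remaining column (S1: 4>1, S2: 6>5, S3: -7>-8, S4: 4>-8, S5: 6>2).
General Cole's strategy S3 is strictly dominated by S1 (A: 2>-6, C: 6>-4, D: -4>-6, E: -2>-3) and is removed.
Among the remaining strategies, none is strictly dominated by another pure strategy of the same player, so the elimination stops.
Surviving strategies — General Rowe: {A, C, D, E}; General Cole: {S1, S2, S4, S5}.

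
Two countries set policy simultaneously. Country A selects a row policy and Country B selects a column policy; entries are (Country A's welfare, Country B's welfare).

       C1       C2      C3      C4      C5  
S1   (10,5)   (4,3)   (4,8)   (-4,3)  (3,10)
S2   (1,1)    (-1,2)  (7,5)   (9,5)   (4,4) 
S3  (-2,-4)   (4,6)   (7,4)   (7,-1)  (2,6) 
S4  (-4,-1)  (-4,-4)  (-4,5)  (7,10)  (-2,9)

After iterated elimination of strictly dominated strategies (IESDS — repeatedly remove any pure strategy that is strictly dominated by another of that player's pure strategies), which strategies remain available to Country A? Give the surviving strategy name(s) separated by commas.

S1, S2, S3

Row S4 is eliminated: S2 beats it against every remaining column (C1: 1>-4, C2: -1>-4, C3: 7>-4, C4: 9>7, C5: 4>-2).
For Country B, C3 strictly dominates C1 on the remaining rows (S1: 8>5, S2: 5>1, S3: 4>-4); eliminate C1.
Among the remaining strategies, none is strictly dominated by another pure strategy of the same player, so the elimination stops.
Surviving strategies — Country A: {S1, S2, S3}; Country B: {C2, C3, C4, C5}.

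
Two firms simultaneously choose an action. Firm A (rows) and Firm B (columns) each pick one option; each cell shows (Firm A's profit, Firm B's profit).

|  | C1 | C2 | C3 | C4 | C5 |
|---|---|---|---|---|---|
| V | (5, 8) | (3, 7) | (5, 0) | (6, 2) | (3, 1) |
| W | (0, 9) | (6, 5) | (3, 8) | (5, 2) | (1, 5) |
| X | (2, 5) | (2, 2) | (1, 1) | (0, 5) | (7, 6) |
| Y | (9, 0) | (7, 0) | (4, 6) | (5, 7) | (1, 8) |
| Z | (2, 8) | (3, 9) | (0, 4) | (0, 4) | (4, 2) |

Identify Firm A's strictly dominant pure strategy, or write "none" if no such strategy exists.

V fails to dominate W at C2 (3<6).
W fails to dominate V at C1 (0<5).
X fails to dominate V at C1 (2<5).
Y fails to dominate V at C3 (4<5).
Z fails to dominate V at C1 (2<5).
No single strategy dominates all the others.

none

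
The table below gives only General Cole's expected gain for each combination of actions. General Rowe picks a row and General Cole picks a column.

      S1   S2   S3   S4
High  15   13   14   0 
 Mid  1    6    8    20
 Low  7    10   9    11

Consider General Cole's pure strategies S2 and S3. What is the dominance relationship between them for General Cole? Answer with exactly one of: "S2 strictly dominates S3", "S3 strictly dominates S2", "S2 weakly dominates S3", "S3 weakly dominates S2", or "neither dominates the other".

neither dominates the other

S2's payoffs vs S3's, by General Rowe's action — High: 13<14, Mid: 6<8, Low: 10>9.
S2 does better at Low but worse at High, Mid; neither strategy dominates the other.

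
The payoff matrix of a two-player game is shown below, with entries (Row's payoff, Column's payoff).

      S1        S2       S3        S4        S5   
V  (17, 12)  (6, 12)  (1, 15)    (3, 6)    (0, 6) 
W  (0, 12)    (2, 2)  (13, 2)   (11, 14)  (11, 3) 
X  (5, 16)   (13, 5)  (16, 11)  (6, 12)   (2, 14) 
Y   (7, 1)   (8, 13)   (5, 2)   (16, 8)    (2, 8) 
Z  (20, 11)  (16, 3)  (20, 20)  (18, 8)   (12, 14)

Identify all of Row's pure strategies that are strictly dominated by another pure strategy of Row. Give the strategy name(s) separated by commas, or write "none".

V, W, X, Y

Z strictly dominates V — S1: 20>17, S2: 16>6, S3: 20>1, S4: 18>3, S5: 12>0.
W: dominated, since Z does at least as well everywhere (S1: 20>0, S2: 16>2, S3: 20>13, S4: 18>11, S5: 12>11).
Z strictly dominates X — S1: 20>5, S2: 16>13, S3: 20>16, S4: 18>6, S5: 12>2.
Y is strictly dominated by Z (S1: 20>7, S2: 16>8, S3: 20>5, S4: 18>16, S5: 12>2).
Z: no other strategy beats it everywhere (V at S1 (20>17); W at S1 (20>0); X at S1 (20>5); Y at S1 (20>7)).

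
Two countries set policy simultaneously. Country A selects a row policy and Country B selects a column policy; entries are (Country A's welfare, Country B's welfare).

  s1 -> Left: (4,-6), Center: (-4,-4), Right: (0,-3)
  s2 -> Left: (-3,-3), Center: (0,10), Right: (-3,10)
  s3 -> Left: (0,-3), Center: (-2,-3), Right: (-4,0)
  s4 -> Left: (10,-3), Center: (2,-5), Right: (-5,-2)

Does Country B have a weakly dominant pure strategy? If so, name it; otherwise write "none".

Right

Right vs Left: s1: -3>-6, s2: 10>-3, s3: 0>-3, s4: -2>-3.
Right vs Center: s1: -3>-4, s2: 10=10, s3: 0>-3, s4: -2>-5.
Right is at least as good as every other strategy against every opponent action, so it is weakly dominant.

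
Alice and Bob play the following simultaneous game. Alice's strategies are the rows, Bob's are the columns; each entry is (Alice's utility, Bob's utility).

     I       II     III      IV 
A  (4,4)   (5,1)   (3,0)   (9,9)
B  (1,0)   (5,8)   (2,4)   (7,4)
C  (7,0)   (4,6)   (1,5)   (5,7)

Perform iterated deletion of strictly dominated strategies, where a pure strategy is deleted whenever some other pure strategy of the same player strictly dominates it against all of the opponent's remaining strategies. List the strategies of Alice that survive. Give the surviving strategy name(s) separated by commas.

A, B

For Bob, IV strictly dominates I on the remaining rows (A: 9>4, B: 4>0, C: 7>0); eliminate I.
Alice's strategy C is strictly dominated by A (II: 5>4, III: 3>1, IV: 9>5) and is removed.
Column III is eliminated: II beats it against every remaining row (A: 1>0, B: 8>4).
Among the remaining strategies, none is strictly dominated by another pure strategy of the same player, so the elimination stops.
Surviving strategies — Alice: {A, B}; Bob: {II, IV}.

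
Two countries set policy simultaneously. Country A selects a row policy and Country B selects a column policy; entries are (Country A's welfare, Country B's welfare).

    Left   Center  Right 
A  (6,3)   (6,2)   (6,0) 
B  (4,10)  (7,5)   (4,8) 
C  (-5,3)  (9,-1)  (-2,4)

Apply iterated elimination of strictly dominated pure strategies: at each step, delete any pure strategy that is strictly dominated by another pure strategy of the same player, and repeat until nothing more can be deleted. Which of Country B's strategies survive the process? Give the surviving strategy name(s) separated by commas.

Left

Column Center is eliminated: Left beats it against every remaining row (A: 3>2, B: 10>5, C: 3>-1).
Row B is eliminated: A beats it against every remaining column (Left: 6>4, Right: 6>4).
Country A's strategy C is strictly dominated by A (Left: 6>-5, Right: 6>-2) and is removed.
Country B's strategy Right is strictly dominated by Left (A: 3>0) and is removed.
Among the remaining strategies, none is strictly dominated by another pure strategy of the same player, so the elimination stops.
Surviving strategies — Country A: {A}; Country B: {Left}.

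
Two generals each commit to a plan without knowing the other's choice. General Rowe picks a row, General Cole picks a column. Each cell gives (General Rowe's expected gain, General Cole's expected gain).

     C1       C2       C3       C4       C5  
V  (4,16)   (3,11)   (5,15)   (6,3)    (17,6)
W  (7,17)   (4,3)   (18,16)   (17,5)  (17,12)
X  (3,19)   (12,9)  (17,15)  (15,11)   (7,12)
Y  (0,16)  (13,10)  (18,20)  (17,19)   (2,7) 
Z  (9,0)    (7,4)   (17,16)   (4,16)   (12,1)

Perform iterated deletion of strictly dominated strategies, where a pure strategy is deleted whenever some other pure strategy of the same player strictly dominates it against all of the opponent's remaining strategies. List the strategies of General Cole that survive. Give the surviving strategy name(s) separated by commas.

For General Cole, C3 strictly dominates C2 on the remaining rows (V: 15>11, W: 16>3, X: 15>9, Y: 20>10, Z: 16>4); eliminate C2.
Row X is eliminated: W beats it against every remaining column (C1: 7>3, C3: 18>17, C4: 17>15, C5: 17>7).
Column C5 is eliminated: C3 beats it against every remaining row (V: 15>6, W: 16>12, Y: 20>7, Z: 16>1).
For General Rowe, W strictly dominates V on the remaining columns (C1: 7>4, C3: 18>5, C4: 17>6); eliminate V.
Among the remaining strategies, none is strictly dominated by another pure strategy of the same player, so the elimination stops.
Surviving strategies — General Rowe: {W, Y, Z}; General Cole: {C1, C3, C4}.

C1, C3, C4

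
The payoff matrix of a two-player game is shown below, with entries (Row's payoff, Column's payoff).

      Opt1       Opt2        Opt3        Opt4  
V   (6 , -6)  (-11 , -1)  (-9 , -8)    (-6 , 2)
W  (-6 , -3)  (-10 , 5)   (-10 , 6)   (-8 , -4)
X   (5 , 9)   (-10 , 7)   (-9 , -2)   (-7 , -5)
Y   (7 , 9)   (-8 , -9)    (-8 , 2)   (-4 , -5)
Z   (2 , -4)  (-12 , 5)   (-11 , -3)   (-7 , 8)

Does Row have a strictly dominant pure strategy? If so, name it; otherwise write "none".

Y

Y vs V: Opt1: 7>6, Opt2: -8>-11, Opt3: -8>-9, Opt4: -4>-6.
Y vs W: Opt1: 7>-6, Opt2: -8>-10, Opt3: -8>-10, Opt4: -4>-8.
Y vs X: Opt1: 7>5, Opt2: -8>-10, Opt3: -8>-9, Opt4: -4>-7.
Y vs Z: Opt1: 7>2, Opt2: -8>-12, Opt3: -8>-11, Opt4: -4>-7.
Y strictly beats every other strategy against every opponent action, so it is strictly dominant.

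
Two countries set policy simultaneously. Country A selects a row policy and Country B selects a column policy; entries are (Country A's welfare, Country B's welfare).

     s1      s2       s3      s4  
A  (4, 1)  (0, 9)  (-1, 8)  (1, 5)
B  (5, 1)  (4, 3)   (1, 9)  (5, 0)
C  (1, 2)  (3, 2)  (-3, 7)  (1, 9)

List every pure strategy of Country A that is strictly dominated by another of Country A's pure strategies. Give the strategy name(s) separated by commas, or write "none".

A, C

B strictly dominates A — s1: 5>4, s2: 4>0, s3: 1>-1, s4: 5>1.
B is not dominated — it holds its own against A at s1 (5>4); C at s1 (5>1).
C is strictly dominated by B (s1: 5>1, s2: 4>3, s3: 1>-3, s4: 5>1).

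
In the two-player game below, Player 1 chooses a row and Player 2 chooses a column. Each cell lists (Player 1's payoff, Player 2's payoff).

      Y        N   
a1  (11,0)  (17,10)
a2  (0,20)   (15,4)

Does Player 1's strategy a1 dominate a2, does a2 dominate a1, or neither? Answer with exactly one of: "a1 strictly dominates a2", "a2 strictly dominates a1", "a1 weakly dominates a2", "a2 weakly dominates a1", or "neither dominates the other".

a1 strictly dominates a2

a1's payoffs vs a2's, by Player 2's action — Y: 11>0, N: 17>15.
a1 gives a strictly higher payoff against each choice by Player 2, so a1 strictly dominates a2.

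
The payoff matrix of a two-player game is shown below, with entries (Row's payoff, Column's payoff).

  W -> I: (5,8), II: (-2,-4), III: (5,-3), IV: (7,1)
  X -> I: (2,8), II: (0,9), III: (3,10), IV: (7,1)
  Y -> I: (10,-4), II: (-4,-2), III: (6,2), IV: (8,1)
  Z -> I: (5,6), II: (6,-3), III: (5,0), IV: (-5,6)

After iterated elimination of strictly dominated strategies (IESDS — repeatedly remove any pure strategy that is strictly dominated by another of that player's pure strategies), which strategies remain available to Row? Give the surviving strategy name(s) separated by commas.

Y

For Column, III strictly dominates II on the remaining rows (W: -3>-4, X: 10>9, Y: 2>-2, Z: 0>-3); eliminate II.
For Row, Y strictly dominates W on the remaining columns (I: 10>5, III: 6>5, IV: 8>7); eliminate W.
For Row, Y strictly dominates X on the remaining columns (I: 10>2, III: 6>3, IV: 8>7); eliminate X.
Row's strategy Z is strictly dominated by Y (I: 10>5, III: 6>5, IV: 8>-5) and is removed.
For Column, III strictly dominates I on the remaining rows (Y: 2>-4); eliminate I.
For Column, III strictly dominates IV on the remaining rows (Y: 2>1); eliminate IV.
Among the remaining strategies, none is strictly dominated by another pure strategy of the same player, so the elimination stops.
Surviving strategies — Row: {Y}; Column: {III}.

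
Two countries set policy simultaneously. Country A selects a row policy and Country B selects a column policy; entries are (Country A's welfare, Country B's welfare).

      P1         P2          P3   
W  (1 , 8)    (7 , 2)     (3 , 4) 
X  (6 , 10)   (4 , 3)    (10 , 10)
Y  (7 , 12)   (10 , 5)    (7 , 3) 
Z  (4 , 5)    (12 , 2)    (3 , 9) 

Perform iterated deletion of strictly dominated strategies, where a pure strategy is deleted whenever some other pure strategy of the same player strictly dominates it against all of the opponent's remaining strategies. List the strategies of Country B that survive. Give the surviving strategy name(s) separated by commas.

For Country A, Y strictly dominates W on the remaining columns (P1: 7>1, P2: 10>7, P3: 7>3); eliminate W.
Column P2 is eliminated: P1 beats it against every remaining row (X: 10>3, Y: 12>5, Z: 5>2).
Country A's strategy Z is strictly dominated by X (P1: 6>4, P3: 10>3) and is removed.
Among the remaining strategies, none is strictly dominated by another pure strategy of the same player, so the elimination stops.
Surviving strategies — Country A: {X, Y}; Country B: {P1, P3}.

P1, P3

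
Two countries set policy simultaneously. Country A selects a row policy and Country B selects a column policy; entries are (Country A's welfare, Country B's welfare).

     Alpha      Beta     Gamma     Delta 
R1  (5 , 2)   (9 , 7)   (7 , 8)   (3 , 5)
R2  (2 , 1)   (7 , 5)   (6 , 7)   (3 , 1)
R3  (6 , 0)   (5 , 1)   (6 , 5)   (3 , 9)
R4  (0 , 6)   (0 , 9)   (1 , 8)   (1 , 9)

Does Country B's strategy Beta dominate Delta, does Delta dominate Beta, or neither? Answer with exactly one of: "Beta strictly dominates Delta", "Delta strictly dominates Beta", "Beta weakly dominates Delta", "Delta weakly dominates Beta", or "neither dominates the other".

neither dominates the other

Beta's payoffs vs Delta's, by Country A's action — R1: 7>5, R2: 5>1, R3: 1<9, R4: 9=9.
Beta does better at R1, R2 but worse at R3; neither strategy dominates the other.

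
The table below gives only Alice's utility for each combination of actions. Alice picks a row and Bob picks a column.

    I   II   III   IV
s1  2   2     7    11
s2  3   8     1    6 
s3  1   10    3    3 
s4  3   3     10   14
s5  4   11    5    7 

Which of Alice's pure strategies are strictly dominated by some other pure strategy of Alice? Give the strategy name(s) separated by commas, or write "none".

s4 strictly dominates s1 — I: 3>2, II: 3>2, III: 10>7, IV: 14>11.
s2: dominated, since s5 does at least as well everywhere (I: 4>3, II: 11>8, III: 5>1, IV: 7>6).
s3 is strictly dominated by s5 (I: 4>1, II: 11>10, III: 5>3, IV: 7>3).
s4 is not dominated — it holds its own against s1 at I (3>2); s2 at I (3=3); s3 at I (3>1); s5 at III (10>5).
Nothing dominates s5: s1 at I (4>2); s2 at I (4>3); s3 at I (4>1); s4 at I (4>3).

s1, s2, s3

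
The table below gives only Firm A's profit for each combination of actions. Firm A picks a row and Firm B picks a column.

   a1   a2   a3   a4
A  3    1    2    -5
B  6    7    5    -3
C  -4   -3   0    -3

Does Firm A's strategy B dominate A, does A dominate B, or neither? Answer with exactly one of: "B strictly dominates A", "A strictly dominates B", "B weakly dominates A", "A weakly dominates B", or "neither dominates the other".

B strictly dominates A

Compare B to A across every action of Firm B: a1: 6>3, a2: 7>1, a3: 5>2, a4: -3>-5.
B gives a strictly higher payoff against every action of Firm B, so B strictly dominates A.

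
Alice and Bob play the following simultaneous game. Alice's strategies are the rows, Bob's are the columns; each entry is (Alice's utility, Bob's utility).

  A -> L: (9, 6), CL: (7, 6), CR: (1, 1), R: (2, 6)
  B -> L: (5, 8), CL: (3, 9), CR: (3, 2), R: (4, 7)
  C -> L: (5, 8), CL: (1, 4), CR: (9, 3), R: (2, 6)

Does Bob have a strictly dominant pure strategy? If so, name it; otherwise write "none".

L fails to dominate CL at A (6=6).
CL fails to dominate L at A (6=6).
CR fails to dominate L at A (1<6).
R fails to dominate L at A (6=6).
No single strategy dominates all the others.

none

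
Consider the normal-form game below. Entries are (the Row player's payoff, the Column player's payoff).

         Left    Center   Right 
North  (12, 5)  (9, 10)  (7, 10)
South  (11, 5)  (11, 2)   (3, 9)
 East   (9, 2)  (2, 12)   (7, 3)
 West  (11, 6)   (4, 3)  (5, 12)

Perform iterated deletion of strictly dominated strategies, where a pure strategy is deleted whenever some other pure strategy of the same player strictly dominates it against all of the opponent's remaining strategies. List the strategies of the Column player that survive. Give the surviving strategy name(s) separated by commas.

Center, Right

For the Row player, North strictly dominates West on the remaining columns (Left: 12>11, Center: 9>4, Right: 7>5); eliminate West.
For the Column player, Right strictly dominates Left on the remaining rows (North: 10>5, South: 9>5, East: 3>2); eliminate Left.
Among the remaining strategies, none is strictly dominated by another pure strategy of the same player, so the elimination stops.
Surviving strategies — the Row player: {North, South, East}; the Column player: {Center, Right}.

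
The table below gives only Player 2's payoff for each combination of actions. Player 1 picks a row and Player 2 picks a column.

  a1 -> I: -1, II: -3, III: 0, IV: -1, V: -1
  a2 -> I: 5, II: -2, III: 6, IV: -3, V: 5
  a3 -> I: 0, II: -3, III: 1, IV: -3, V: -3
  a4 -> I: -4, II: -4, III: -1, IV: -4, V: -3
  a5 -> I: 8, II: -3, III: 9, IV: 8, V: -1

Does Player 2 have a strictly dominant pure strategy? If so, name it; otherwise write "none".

III vs I: a1: 0>-1, a2: 6>5, a3: 1>0, a4: -1>-4, a5: 9>8.
III vs II: a1: 0>-3, a2: 6>-2, a3: 1>-3, a4: -1>-4, a5: 9>-3.
III vs IV: a1: 0>-1, a2: 6>-3, a3: 1>-3, a4: -1>-4, a5: 9>8.
III vs V: a1: 0>-1, a2: 6>5, a3: 1>-3, a4: -1>-3, a5: 9>-1.
III strictly beats every other strategy against every opponent action, so it is strictly dominant.

III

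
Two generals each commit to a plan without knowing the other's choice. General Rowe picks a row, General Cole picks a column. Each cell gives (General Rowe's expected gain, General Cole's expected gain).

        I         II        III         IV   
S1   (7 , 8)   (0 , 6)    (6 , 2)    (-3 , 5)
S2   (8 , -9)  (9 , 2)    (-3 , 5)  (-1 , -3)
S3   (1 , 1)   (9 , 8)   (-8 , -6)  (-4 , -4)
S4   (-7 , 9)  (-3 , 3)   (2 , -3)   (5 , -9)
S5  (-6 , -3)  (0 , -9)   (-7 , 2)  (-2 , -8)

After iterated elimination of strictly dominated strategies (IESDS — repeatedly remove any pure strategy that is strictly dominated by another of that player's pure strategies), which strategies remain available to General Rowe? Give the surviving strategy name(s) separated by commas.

S1, S2, S3

General Rowe's strategy S5 is strictly dominated by S2 (I: 8>-6, II: 9>0, III: -3>-7, IV: -1>-2) and is removed.
Column IV is eliminated: II beats it against every remaining row (S1: 6>5, S2: 2>-3, S3: 8>-4, S4: 3>-9).
Row S4 is eliminated: S1 beats it against every remaining column (I: 7>-7, II: 0>-3, III: 6>2).
Among the remaining strategies, none is strictly dominated by another pure strategy of the same player, so the elimination stops.
Surviving strategies — General Rowe: {S1, S2, S3}; General Cole: {I, II, III}.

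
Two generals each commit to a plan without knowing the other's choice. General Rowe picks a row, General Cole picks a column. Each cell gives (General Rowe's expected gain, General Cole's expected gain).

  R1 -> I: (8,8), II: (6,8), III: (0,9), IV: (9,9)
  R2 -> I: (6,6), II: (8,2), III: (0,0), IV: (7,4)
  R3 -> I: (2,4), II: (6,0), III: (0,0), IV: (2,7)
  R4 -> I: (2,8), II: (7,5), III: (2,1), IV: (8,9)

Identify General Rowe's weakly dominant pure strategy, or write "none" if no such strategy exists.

R1 fails to dominate R2 at II (6<8).
R2 fails to dominate R1 at I (6<8).
R3 fails to dominate R1 at I (2<8).
R4 fails to dominate R1 at I (2<8).
No single strategy dominates all the others.

none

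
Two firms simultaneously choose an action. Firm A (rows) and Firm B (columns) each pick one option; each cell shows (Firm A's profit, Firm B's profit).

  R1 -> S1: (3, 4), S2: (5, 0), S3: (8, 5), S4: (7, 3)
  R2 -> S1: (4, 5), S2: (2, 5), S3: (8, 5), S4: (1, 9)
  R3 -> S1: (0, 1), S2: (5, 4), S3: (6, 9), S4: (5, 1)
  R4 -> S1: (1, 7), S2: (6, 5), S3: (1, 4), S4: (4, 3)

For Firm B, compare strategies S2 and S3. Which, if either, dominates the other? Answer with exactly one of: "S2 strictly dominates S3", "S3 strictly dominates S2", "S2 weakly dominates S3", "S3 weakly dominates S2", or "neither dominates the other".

Compare S2 to S3 across each opponent action: R1: 0<5, R2: 5=5, R3: 4<9, R4: 5>4.
S2 does better at R4 but worse at R1, R3; neither strategy dominates the other.

neither dominates the other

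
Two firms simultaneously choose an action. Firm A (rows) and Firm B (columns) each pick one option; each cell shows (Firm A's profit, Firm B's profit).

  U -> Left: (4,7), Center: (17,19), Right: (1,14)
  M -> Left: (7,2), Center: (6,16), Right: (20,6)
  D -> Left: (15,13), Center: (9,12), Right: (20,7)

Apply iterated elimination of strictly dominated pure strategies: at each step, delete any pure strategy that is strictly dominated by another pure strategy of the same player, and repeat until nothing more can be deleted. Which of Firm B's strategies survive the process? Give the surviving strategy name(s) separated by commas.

Firm B's strategy Right is strictly dominated by Center (U: 19>14, M: 16>6, D: 12>7) and is removed.
Firm A's strategy M is strictly dominated by D (Left: 15>7, Center: 9>6) and is removed.
Among the remaining strategies, none is strictly dominated by another pure strategy of the same player, so the elimination stops.
Surviving strategies — Firm A: {U, D}; Firm B: {Left, Center}.

Left, Center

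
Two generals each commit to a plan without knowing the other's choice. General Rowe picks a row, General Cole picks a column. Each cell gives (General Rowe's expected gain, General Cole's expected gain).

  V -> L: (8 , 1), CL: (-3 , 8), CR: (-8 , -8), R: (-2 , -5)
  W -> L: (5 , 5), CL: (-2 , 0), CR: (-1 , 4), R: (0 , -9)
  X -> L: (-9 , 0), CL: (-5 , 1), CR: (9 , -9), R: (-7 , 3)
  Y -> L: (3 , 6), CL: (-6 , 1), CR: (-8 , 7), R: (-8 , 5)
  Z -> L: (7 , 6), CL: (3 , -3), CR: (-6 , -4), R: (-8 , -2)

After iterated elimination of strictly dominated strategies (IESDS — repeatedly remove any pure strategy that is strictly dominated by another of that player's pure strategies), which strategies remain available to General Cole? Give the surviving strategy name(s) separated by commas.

General Rowe's strategy Y is strictly dominated by W (L: 5>3, CL: -2>-6, CR: -1>-8, R: 0>-8) and is removed.
General Cole's strategy CR is strictly dominated by L (V: 1>-8, W: 5>4, X: 0>-9, Z: 6>-4) and is removed.
Row X is eliminated: V beats it against every remaining column (L: 8>-9, CL: -3>-5, R: -2>-7).
General Cole's strategy R is strictly dominated by L (V: 1>-5, W: 5>-9, Z: 6>-2) and is removed.
Row W is eliminated: Z beats it against every remaining column (L: 7>5, CL: 3>-2).
Among the remaining strategies, none is strictly dominated by another pure strategy of the same player, so the elimination stops.
Surviving strategies — General Rowe: {V, Z}; General Cole: {L, CL}.

L, CL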